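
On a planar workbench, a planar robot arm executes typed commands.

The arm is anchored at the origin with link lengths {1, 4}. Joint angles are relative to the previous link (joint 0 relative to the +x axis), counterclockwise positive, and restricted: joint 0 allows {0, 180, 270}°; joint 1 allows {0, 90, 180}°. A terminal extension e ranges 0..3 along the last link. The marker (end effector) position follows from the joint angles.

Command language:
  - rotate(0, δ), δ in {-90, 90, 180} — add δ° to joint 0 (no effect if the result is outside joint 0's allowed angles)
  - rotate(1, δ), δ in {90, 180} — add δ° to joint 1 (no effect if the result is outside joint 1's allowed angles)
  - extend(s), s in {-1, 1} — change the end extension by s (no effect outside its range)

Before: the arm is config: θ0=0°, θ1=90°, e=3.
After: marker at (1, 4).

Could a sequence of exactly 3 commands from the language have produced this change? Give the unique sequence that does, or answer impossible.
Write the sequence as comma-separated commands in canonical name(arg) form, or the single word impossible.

extend(-1), extend(-1), extend(-1)

start: config: θ0=0°, θ1=90°, e=3
step 1 (extend(-1)): config: θ0=0°, θ1=90°, e=2
step 2 (extend(-1)): config: θ0=0°, θ1=90°, e=1
step 3 (extend(-1)): config: θ0=0°, θ1=90°, e=0
no other 3-command option fits: unique.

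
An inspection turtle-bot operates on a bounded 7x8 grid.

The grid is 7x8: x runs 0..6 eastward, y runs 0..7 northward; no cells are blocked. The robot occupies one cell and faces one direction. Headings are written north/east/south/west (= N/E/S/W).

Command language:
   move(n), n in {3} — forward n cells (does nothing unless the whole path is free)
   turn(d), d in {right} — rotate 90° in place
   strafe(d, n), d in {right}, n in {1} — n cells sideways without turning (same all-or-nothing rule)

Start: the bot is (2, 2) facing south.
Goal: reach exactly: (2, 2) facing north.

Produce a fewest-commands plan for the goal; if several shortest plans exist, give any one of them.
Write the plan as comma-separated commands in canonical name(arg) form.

initial: (2, 2) facing south
[1] after turn(right): (2, 2) facing west
[2] after turn(right): (2, 2) facing north
minimal: 2 command(s), checked below 2.

turn(right), turn(right)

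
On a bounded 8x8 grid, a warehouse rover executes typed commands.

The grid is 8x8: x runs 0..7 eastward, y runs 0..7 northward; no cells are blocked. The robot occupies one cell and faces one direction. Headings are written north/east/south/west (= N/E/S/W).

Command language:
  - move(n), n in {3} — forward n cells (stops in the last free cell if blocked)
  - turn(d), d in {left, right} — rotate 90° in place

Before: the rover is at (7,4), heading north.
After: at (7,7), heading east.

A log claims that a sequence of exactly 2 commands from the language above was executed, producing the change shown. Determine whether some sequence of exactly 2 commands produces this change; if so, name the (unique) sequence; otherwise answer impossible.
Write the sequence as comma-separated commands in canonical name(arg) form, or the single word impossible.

key: position moved to (7,7) AND the heading swung to E — translation plus rotation needed
initial: at (7,4), heading north
[1] after move(3): at (7,7), heading north
[2] after turn(right): at (7,7), heading east
no rival 2-sequence matches.

move(3), turn(right)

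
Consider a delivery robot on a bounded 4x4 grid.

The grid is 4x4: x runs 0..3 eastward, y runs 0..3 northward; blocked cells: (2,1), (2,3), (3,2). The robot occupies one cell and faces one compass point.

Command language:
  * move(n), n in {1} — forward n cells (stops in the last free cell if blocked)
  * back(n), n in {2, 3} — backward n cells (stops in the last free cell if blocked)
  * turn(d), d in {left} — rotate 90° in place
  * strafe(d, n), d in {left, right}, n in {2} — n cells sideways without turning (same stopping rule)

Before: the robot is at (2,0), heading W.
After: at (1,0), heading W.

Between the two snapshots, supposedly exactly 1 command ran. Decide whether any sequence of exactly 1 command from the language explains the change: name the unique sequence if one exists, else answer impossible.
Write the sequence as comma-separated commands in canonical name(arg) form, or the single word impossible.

key: heading stays W — the single command does not turn
from: at (2,0), heading W
[1] after move(1): at (1,0), heading W
uniquely the one of 6 1-step routes that fits.

move(1)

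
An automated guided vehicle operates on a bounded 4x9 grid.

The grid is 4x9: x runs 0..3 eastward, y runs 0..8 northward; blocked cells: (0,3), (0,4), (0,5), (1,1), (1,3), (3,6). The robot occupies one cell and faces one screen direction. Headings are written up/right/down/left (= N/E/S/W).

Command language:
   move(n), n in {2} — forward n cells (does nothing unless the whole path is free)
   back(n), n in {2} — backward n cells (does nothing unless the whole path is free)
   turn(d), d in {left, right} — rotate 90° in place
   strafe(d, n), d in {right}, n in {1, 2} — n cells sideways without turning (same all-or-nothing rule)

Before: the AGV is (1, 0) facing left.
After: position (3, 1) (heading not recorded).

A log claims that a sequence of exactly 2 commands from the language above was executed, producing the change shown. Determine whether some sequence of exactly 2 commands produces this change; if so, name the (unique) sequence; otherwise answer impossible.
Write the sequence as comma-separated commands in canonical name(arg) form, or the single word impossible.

back(2), strafe(right, 1)

key: order matters: swapping back(2) and strafe(right, 1) lands elsewhere
begin: (1, 0) facing left
[1] after back(2): (3, 0) facing left
[2] after strafe(right, 1): (3, 1) facing left
no other 2-command option fits: unique.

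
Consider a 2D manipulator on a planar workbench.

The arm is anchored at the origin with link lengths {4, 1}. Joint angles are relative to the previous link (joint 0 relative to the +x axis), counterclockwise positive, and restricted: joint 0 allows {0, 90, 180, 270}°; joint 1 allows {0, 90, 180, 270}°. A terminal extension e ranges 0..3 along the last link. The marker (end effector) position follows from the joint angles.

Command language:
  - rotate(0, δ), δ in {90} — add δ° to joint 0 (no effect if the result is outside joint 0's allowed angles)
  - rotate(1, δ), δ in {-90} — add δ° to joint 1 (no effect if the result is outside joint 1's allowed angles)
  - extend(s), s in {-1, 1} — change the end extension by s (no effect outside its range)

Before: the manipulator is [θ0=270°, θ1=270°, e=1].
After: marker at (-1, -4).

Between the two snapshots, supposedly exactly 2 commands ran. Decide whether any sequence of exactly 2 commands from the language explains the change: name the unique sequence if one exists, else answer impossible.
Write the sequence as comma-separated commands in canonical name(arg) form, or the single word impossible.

from: [θ0=270°, θ1=270°, e=1]
[1] after extend(-1): [θ0=270°, θ1=270°, e=0]
[2] after extend(-1): [θ0=270°, θ1=270°, e=0]
uniquely the one of 16 2-step routes that fits.

extend(-1), extend(-1)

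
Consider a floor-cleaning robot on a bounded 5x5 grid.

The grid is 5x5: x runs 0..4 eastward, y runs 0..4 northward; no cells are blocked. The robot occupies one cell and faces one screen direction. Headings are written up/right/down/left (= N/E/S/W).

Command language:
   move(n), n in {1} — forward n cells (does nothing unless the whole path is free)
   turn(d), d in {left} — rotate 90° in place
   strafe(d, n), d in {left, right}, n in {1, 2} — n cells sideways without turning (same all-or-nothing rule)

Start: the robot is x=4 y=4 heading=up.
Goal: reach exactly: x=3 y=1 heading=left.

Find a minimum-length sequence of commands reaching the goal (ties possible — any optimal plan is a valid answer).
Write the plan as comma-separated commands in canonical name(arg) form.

turn(left), strafe(left, 2), strafe(left, 1), move(1)

begin: x=4 y=4 heading=up
[1] after turn(left): x=4 y=4 heading=left
[2] after strafe(left, 2): x=4 y=2 heading=left
[3] after strafe(left, 1): x=4 y=1 heading=left
[4] after move(1): x=3 y=1 heading=left
shorter routes all fall short; 4 is best.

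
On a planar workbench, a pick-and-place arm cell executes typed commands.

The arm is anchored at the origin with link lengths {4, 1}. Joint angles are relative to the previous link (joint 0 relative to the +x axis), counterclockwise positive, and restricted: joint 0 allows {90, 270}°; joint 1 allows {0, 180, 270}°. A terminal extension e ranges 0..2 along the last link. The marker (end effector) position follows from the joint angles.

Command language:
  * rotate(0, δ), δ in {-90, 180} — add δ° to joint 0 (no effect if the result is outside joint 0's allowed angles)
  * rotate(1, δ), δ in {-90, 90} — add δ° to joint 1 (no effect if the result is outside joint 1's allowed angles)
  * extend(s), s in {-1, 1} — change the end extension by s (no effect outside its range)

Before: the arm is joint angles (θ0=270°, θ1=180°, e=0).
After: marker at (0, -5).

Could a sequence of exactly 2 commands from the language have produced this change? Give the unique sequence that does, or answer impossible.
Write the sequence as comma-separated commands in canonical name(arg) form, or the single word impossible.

from: joint angles (θ0=270°, θ1=180°, e=0)
[1] after rotate(1, 90): joint angles (θ0=270°, θ1=270°, e=0)
[2] after rotate(1, 90): joint angles (θ0=270°, θ1=0°, e=0)
uniquely the one of 36 2-step routes that fits.

rotate(1, 90), rotate(1, 90)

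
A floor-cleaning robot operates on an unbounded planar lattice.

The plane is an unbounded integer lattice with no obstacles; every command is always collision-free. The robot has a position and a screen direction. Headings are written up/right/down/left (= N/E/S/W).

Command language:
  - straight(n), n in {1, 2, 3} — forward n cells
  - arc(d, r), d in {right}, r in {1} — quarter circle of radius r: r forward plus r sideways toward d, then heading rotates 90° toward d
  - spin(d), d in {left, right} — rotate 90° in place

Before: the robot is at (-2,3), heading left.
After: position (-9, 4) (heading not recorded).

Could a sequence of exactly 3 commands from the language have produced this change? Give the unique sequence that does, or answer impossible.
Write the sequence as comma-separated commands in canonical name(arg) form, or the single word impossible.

key: order matters: swapping straight(3) and arc(right, 1) lands elsewhere
initial: at (-2,3), heading left
step 1 (straight(3)): at (-5,3), heading left
step 2 (straight(3)): at (-8,3), heading left
step 3 (arc(right, 1)): at (-9,4), heading up
uniquely the one of 216 3-step routes that fits.

straight(3), straight(3), arc(right, 1)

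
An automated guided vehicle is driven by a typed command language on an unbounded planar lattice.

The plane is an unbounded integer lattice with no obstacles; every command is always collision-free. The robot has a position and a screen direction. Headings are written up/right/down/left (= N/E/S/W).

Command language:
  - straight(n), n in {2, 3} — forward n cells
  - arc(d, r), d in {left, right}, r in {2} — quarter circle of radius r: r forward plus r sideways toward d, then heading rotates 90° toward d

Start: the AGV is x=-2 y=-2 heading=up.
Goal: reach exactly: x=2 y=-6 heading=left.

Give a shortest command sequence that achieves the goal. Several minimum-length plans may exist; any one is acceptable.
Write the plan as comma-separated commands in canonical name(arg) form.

arc(right, 2), straight(2), arc(right, 2), straight(2), arc(right, 2)

t0: x=-2 y=-2 heading=up
t=1 arc(right, 2) ⇒ x=0 y=0 heading=right
t=2 straight(2) ⇒ x=2 y=0 heading=right
t=3 arc(right, 2) ⇒ x=4 y=-2 heading=down
t=4 straight(2) ⇒ x=4 y=-4 heading=down
t=5 arc(right, 2) ⇒ x=2 y=-6 heading=left
minimal: 5 command(s), checked below 5.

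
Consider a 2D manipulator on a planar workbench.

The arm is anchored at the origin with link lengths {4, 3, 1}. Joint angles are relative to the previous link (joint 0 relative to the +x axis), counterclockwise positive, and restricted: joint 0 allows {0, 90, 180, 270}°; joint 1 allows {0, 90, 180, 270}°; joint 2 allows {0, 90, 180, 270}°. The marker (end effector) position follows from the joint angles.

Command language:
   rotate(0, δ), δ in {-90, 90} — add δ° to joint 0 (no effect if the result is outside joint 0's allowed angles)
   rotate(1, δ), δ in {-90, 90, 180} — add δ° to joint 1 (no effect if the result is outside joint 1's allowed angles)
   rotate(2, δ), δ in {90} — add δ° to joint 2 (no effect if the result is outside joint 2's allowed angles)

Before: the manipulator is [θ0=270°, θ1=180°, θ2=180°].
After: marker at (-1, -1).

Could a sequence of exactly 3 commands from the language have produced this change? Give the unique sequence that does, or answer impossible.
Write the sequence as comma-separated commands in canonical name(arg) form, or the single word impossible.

rotate(2, 90), rotate(2, 90), rotate(2, 90)

start: [θ0=270°, θ1=180°, θ2=180°]
step 1 (rotate(2, 90)): [θ0=270°, θ1=180°, θ2=270°]
step 2 (rotate(2, 90)): [θ0=270°, θ1=180°, θ2=0°]
step 3 (rotate(2, 90)): [θ0=270°, θ1=180°, θ2=90°]
no other 3-command option fits: unique.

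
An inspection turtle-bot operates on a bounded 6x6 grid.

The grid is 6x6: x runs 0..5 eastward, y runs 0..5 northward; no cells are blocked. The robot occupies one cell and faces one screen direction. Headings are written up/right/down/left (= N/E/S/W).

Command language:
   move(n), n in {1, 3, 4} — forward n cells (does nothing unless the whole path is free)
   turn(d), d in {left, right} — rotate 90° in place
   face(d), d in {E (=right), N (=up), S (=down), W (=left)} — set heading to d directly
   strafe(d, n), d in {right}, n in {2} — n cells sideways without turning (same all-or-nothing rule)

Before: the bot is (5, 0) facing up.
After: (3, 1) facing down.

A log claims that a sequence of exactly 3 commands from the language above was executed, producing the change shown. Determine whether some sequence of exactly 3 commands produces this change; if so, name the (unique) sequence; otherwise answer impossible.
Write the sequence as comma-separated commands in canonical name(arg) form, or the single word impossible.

key: order matters: swapping move(1) and strafe(right, 2) lands elsewhere
initial: (5, 0) facing up
t=1 move(1) ⇒ (5, 1) facing up
t=2 face(S) ⇒ (5, 1) facing down
t=3 strafe(right, 2) ⇒ (3, 1) facing down
all 1000 alternatives checked — unique.

move(1), face(S), strafe(right, 2)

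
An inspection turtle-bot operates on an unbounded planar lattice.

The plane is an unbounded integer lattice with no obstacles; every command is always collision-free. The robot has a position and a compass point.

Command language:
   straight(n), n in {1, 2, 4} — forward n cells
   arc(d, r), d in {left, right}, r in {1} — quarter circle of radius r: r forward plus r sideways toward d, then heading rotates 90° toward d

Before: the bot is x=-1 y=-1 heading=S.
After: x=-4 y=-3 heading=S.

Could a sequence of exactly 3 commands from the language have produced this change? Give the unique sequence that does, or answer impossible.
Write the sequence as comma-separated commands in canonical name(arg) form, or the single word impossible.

arc(right, 1), straight(1), arc(left, 1)

key: heading stays S — rotations cancel among the 3 commands
begin: x=-1 y=-1 heading=S
step 1 (arc(right, 1)): x=-2 y=-2 heading=W
step 2 (straight(1)): x=-3 y=-2 heading=W
step 3 (arc(left, 1)): x=-4 y=-3 heading=S
no other 3-command option fits: unique.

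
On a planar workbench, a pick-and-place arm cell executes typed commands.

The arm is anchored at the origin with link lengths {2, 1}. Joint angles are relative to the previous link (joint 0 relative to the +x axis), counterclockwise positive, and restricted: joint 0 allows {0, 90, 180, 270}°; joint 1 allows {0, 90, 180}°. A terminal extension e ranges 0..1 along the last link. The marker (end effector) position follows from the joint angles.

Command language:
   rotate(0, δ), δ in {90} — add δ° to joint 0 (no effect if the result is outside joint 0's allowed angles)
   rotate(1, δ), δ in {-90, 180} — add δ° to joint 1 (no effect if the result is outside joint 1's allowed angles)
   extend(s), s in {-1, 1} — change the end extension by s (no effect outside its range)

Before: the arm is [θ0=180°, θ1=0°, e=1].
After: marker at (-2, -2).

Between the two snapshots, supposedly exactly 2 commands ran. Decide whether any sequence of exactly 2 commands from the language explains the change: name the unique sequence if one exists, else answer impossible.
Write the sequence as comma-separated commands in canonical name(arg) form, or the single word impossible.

key: running rotate(1, -90) before rotate(1, 180) would end elsewhere — order is forced
start: [θ0=180°, θ1=0°, e=1]
1. rotate(1, 180) → [θ0=180°, θ1=180°, e=1]
2. rotate(1, -90) → [θ0=180°, θ1=90°, e=1]
all 25 alternatives checked — unique.

rotate(1, 180), rotate(1, -90)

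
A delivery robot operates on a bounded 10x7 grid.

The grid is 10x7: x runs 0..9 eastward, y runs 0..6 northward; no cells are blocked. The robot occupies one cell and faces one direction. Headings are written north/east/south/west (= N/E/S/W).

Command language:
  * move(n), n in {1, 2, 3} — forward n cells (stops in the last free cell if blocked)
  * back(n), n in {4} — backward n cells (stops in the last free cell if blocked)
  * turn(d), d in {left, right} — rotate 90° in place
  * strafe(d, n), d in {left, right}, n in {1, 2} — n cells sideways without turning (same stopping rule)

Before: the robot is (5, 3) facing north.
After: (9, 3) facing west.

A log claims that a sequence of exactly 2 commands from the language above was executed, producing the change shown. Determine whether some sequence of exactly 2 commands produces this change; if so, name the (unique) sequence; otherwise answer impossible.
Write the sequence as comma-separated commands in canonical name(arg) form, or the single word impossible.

key: cell and facing (now W) both changed — the 2 commands mix motion and turning
start: (5, 3) facing north
1. turn(left) → (5, 3) facing west
2. back(4) → (9, 3) facing west
all 100 alternatives checked — unique.

turn(left), back(4)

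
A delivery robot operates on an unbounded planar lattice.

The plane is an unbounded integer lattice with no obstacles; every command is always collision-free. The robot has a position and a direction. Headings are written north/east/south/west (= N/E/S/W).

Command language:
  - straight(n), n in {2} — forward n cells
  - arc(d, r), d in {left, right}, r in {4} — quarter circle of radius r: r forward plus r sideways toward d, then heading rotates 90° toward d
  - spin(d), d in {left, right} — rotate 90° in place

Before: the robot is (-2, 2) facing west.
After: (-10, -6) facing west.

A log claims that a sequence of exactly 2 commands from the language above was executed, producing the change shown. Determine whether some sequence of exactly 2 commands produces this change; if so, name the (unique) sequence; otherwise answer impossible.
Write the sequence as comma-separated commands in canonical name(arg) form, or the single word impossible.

arc(left, 4), arc(right, 4)

key: still facing W at the end — net rotation zero over 2 steps
initial: (-2, 2) facing west
step 1 (arc(left, 4)): (-6, -2) facing south
step 2 (arc(right, 4)): (-10, -6) facing west
no other 2-command option fits: unique.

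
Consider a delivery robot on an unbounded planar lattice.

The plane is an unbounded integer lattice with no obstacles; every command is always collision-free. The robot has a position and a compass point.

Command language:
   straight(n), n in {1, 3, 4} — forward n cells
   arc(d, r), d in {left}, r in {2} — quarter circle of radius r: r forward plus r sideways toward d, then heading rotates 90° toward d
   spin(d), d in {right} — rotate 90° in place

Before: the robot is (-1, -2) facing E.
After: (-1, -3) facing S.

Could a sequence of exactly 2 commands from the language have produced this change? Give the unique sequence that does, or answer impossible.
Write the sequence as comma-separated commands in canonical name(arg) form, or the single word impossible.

key: order matters: swapping spin(right) and straight(1) lands elsewhere
t0: (-1, -2) facing E
1. spin(right) → (-1, -2) facing S
2. straight(1) → (-1, -3) facing S
uniquely the one of 25 2-step routes that fits.

spin(right), straight(1)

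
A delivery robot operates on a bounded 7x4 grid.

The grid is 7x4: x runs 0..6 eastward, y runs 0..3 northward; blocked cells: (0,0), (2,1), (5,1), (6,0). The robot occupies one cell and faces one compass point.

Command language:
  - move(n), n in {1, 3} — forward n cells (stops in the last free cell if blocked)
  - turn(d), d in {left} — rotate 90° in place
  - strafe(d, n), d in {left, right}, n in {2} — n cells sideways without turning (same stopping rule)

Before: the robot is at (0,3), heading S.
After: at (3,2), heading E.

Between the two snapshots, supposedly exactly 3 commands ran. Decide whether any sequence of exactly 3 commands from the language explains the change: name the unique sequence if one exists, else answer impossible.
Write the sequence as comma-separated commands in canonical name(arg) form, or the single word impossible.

move(1), turn(left), move(3)

key: order matters: swapping move(1) and move(3) lands elsewhere
start: at (0,3), heading S
[1] after move(1): at (0,2), heading S
[2] after turn(left): at (0,2), heading E
[3] after move(3): at (3,2), heading E
no rival 3-sequence matches.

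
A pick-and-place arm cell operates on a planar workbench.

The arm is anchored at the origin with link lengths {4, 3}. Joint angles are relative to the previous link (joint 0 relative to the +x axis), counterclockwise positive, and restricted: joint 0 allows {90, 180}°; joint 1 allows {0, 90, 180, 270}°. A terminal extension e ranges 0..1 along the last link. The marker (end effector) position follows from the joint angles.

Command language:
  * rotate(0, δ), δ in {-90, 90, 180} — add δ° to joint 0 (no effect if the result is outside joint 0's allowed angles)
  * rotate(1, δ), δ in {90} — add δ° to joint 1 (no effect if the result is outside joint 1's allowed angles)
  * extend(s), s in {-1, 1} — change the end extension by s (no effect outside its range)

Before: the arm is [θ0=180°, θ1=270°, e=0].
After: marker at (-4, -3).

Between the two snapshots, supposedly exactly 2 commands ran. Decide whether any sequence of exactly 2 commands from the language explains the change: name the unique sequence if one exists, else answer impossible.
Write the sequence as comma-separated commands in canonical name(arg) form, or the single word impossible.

rotate(1, 90), rotate(1, 90)

t0: [θ0=180°, θ1=270°, e=0]
t=1 rotate(1, 90) ⇒ [θ0=180°, θ1=0°, e=0]
t=2 rotate(1, 90) ⇒ [θ0=180°, θ1=90°, e=0]
all 36 alternatives checked — unique.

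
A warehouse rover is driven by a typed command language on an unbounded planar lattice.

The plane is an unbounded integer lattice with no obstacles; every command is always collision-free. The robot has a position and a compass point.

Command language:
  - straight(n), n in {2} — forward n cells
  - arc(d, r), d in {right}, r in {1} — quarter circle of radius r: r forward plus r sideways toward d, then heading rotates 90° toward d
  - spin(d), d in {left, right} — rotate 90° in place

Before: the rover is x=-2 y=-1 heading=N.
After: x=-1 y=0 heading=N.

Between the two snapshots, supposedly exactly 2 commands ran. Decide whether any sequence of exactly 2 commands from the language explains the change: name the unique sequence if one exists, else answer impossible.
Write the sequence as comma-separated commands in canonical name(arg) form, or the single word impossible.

arc(right, 1), spin(left)

key: still facing N at the end — net rotation zero over 2 steps
t0: x=-2 y=-1 heading=N
[1] after arc(right, 1): x=-1 y=0 heading=E
[2] after spin(left): x=-1 y=0 heading=N
uniquely the one of 16 2-step routes that fits.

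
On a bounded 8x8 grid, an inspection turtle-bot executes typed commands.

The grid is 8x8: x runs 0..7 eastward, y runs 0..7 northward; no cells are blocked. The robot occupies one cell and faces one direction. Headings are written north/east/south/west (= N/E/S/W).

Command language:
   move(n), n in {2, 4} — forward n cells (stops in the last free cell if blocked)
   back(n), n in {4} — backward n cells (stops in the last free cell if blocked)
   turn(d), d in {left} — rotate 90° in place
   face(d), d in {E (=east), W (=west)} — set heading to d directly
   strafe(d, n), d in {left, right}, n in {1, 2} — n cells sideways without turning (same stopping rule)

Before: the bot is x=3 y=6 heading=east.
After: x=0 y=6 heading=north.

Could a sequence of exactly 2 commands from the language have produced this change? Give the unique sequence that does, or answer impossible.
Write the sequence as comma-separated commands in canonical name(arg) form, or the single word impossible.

back(4), turn(left)

key: cell and facing (now N) both changed — the 2 commands mix motion and turning
initial: x=3 y=6 heading=east
t=1 back(4) ⇒ x=0 y=6 heading=east
t=2 turn(left) ⇒ x=0 y=6 heading=north
uniquely the one of 100 2-step routes that fits.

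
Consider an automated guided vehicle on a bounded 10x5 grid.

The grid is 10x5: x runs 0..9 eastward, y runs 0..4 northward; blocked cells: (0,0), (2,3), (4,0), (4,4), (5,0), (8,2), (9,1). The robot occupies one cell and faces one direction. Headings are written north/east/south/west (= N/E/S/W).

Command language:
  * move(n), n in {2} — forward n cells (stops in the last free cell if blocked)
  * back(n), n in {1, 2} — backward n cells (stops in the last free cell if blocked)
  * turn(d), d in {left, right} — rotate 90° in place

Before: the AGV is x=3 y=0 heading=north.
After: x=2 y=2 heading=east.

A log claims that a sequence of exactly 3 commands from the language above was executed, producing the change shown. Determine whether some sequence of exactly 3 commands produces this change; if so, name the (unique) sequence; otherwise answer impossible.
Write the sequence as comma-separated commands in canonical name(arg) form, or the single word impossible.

move(2), turn(right), back(1)

key: cell and facing (now E) both changed — the 3 commands mix motion and turning
begin: x=3 y=0 heading=north
step 1 (move(2)): x=3 y=2 heading=north
step 2 (turn(right)): x=3 y=2 heading=east
step 3 (back(1)): x=2 y=2 heading=east
all 125 alternatives checked — unique.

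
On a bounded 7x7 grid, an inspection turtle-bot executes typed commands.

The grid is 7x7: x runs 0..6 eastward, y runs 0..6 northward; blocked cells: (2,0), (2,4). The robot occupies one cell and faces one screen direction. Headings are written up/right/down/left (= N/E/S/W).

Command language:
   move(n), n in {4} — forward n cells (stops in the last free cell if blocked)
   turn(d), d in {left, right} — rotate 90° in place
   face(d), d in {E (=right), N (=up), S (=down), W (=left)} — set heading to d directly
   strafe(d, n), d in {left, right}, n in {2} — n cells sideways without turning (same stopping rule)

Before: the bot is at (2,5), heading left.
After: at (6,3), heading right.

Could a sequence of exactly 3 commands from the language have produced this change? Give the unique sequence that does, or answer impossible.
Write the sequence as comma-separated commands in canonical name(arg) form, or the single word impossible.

key: order matters: swapping face(E) and strafe(right, 2) lands elsewhere
t0: at (2,5), heading left
t=1 face(E) ⇒ at (2,5), heading right
t=2 move(4) ⇒ at (6,5), heading right
t=3 strafe(right, 2) ⇒ at (6,3), heading right
no rival 3-sequence matches.

face(E), move(4), strafe(right, 2)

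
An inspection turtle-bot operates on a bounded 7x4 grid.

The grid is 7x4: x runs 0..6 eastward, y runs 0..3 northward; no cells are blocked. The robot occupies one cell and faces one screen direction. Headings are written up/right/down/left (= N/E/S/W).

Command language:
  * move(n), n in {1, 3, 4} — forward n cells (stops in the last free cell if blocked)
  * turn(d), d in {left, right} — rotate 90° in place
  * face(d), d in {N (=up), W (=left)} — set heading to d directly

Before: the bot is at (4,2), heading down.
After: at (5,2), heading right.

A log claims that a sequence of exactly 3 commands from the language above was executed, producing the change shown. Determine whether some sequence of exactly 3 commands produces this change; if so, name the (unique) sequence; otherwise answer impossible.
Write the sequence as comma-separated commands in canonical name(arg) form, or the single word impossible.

face(N), turn(right), move(1)

key: position moved to (5,2) AND the heading swung to E — translation plus rotation needed
t0: at (4,2), heading down
1. face(N) → at (4,2), heading up
2. turn(right) → at (4,2), heading right
3. move(1) → at (5,2), heading right
no other 3-command option fits: unique.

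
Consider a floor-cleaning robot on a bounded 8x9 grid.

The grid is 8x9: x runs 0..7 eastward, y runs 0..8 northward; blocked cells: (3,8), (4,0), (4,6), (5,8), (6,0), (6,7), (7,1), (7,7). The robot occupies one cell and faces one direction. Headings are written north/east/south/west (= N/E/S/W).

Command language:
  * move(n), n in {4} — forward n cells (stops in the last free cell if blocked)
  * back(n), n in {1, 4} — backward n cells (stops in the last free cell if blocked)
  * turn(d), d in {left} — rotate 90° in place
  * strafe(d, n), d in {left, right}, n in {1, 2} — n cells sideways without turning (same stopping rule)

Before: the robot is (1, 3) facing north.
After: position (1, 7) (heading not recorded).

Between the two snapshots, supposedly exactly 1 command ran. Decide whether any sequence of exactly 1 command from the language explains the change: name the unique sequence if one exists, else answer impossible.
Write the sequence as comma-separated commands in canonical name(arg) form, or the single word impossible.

from: (1, 3) facing north
t=1 move(4) ⇒ (1, 7) facing north
no rival 1-sequence matches.

move(4)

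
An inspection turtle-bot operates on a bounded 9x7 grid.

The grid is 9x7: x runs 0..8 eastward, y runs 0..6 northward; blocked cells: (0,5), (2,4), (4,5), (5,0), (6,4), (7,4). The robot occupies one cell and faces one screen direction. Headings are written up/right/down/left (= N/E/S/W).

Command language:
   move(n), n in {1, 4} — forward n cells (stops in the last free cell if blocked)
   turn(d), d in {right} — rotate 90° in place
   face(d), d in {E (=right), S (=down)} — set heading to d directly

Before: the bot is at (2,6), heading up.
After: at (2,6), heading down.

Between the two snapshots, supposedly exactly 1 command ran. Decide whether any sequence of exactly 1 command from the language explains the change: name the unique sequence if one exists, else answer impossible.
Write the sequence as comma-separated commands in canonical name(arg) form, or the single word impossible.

key: parked at (2,6) the whole time — nothing moves the robot
begin: at (2,6), heading up
1. face(S) → at (2,6), heading down
uniquely the one of 5 1-step routes that fits.

face(S)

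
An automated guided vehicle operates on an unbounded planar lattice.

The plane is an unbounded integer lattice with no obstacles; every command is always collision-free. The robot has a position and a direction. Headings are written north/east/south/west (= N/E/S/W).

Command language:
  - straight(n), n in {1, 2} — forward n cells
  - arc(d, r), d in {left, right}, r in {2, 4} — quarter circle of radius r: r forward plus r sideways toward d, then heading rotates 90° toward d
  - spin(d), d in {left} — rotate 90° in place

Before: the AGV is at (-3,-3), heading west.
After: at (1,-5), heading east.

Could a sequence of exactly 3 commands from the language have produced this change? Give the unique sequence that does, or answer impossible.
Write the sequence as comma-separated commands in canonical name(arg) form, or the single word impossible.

key: running straight(2) before spin(left) would end elsewhere — order is forced
start: at (-3,-3), heading west
step 1 (spin(left)): at (-3,-3), heading south
step 2 (arc(left, 2)): at (-1,-5), heading east
step 3 (straight(2)): at (1,-5), heading east
uniquely the one of 343 3-step routes that fits.

spin(left), arc(left, 2), straight(2)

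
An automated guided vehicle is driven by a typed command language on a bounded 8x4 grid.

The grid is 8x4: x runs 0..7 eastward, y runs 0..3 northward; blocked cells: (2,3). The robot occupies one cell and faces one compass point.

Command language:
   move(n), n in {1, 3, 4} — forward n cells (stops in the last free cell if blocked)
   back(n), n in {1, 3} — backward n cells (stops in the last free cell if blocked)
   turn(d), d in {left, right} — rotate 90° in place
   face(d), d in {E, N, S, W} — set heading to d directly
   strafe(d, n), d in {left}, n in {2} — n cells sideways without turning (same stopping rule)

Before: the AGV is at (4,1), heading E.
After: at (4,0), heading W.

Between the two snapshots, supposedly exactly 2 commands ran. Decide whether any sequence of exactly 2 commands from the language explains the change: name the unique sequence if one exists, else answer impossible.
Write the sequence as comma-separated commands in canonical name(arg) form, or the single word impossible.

face(W), strafe(left, 2)

key: order matters: swapping face(W) and strafe(left, 2) lands elsewhere
t0: at (4,1), heading E
1. face(W) → at (4,1), heading W
2. strafe(left, 2) → at (4,0), heading W
no other 2-command option fits: unique.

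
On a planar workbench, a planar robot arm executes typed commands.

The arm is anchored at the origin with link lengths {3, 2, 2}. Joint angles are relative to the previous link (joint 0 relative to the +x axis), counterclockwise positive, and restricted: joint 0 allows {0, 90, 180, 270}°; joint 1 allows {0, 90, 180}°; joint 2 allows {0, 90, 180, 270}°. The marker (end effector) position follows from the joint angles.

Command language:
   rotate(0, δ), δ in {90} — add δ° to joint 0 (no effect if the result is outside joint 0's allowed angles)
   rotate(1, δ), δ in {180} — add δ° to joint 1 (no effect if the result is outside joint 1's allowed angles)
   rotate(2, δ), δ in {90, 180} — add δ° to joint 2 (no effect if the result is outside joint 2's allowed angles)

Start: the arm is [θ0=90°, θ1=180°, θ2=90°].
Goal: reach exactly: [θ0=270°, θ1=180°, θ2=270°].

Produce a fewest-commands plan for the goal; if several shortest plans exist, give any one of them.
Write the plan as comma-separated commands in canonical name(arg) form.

rotate(0, 90), rotate(0, 90), rotate(2, 180)

from: [θ0=90°, θ1=180°, θ2=90°]
1. rotate(0, 90) → [θ0=180°, θ1=180°, θ2=90°]
2. rotate(0, 90) → [θ0=270°, θ1=180°, θ2=90°]
3. rotate(2, 180) → [θ0=270°, θ1=180°, θ2=270°]
minimal: 3 command(s), checked below 3.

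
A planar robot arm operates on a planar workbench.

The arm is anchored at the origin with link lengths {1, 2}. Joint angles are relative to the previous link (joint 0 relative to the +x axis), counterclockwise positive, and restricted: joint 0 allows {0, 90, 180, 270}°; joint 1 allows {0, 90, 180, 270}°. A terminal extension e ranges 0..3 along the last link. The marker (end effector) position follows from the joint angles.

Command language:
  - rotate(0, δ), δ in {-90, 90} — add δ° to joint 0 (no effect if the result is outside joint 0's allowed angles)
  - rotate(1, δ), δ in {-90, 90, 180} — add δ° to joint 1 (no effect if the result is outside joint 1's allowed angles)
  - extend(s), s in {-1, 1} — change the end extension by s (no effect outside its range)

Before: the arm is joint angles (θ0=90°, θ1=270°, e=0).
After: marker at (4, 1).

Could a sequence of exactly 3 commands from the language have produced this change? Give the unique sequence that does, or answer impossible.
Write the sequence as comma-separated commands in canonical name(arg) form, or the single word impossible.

key: order matters: swapping extend(-1) and extend(1) lands elsewhere
from: joint angles (θ0=90°, θ1=270°, e=0)
[1] after extend(-1): joint angles (θ0=90°, θ1=270°, e=0)
[2] after extend(1): joint angles (θ0=90°, θ1=270°, e=1)
[3] after extend(1): joint angles (θ0=90°, θ1=270°, e=2)
no other 3-command option fits: unique.

extend(-1), extend(1), extend(1)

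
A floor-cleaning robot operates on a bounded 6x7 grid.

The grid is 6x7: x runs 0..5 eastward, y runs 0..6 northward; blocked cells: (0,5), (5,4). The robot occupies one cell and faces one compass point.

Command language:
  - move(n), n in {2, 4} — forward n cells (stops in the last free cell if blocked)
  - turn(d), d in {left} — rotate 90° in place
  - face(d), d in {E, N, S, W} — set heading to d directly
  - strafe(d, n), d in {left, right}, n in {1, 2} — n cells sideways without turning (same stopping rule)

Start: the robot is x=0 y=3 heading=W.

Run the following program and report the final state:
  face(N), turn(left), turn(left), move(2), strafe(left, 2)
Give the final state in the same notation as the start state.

x=2 y=1 heading=S

initial: x=0 y=3 heading=W
[1] after face(N): x=0 y=3 heading=N
[2] after turn(left): x=0 y=3 heading=W
[3] after turn(left): x=0 y=3 heading=S
[4] after move(2): x=0 y=1 heading=S
[5] after strafe(left, 2): x=2 y=1 heading=S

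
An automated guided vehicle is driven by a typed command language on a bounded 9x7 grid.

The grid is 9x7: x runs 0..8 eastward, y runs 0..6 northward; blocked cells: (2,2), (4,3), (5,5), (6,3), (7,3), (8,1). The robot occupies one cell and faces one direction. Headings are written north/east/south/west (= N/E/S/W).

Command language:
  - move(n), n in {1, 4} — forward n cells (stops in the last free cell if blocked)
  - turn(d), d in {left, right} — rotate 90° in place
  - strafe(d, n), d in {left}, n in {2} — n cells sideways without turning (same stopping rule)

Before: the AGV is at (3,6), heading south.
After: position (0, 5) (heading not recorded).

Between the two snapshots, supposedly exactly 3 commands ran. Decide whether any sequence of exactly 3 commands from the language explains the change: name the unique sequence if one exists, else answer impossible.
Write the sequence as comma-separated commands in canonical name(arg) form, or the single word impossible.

move(1), turn(right), move(4)

key: move(4) runs into the grid edge before its full distance
initial: at (3,6), heading south
t=1 move(1) ⇒ at (3,5), heading south
t=2 turn(right) ⇒ at (3,5), heading west
t=3 move(4) ⇒ at (0,5), heading west
uniquely the one of 125 3-step routes that fits.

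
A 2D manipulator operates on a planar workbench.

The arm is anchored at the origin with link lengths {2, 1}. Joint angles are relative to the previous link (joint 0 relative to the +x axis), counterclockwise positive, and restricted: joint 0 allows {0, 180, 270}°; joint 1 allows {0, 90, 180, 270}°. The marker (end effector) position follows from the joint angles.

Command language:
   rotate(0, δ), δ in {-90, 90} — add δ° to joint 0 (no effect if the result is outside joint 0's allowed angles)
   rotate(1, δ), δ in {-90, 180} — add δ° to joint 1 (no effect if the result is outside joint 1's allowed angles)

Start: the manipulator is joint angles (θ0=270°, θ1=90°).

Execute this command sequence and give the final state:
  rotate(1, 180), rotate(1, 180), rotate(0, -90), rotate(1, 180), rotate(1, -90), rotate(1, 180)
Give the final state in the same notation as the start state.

begin: joint angles (θ0=270°, θ1=90°)
1. rotate(1, 180) → joint angles (θ0=270°, θ1=270°)
2. rotate(1, 180) → joint angles (θ0=270°, θ1=90°)
3. rotate(0, -90) → joint angles (θ0=180°, θ1=90°)
4. rotate(1, 180) → joint angles (θ0=180°, θ1=270°)
5. rotate(1, -90) → joint angles (θ0=180°, θ1=180°)
6. rotate(1, 180) → joint angles (θ0=180°, θ1=0°)

joint angles (θ0=180°, θ1=0°)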